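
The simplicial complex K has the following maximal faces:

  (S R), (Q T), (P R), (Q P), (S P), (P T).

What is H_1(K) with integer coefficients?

H_1 ≅ Z^2.

K has 5 vertices, 6 edges.
rank ∂_1 = 4, rank ∂_2 = 0 ⇒ b_1 = 6 − 4 − 0 = 2. So H_1 ≅ Z^2.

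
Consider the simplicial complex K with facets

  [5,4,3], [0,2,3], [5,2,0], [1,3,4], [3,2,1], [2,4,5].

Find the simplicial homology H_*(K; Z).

Order the vertices as 0 < 1 < 2 < 3 < 4 < 5. Listing each simplex with vertices in this order, K has dimension 2 with simplices:

  0-simplices (6): [0], [1], [2], [3], [4], [5]
  1-simplices (12): [0,2], [0,3], [0,5], [1,2], [1,3], [1,4], [2,3], [2,4], [2,5], [3,4], [3,5], [4,5]
  2-simplices (6): [0,2,3], [0,2,5], [1,2,3], [1,3,4], [2,4,5], [3,4,5]

Hence C_0 ≅ Z^6, C_1 ≅ Z^12, C_2 ≅ Z^6.

∂_1: C_1 → C_0 maps an edge to its endpoints' difference, ∂[p,q] = q − p. For instance
  ∂[0,5] = [5] − [0].
The resulting 6×12 matrix has rank 5, and its Smith normal form has invariant factors (1,1,1,1,1).

Boundary ∂_2: C_2 → C_1 sends each 2-simplex [p,q,r] to [q,r] − [p,r] + [p,q]. For instance
  ∂[1,3,4] = [3,4] − [1,4] + [1,3],
  ∂[0,2,5] = [2,5] − [0,5] + [0,2].
The resulting 12×6 matrix has rank 6, and its Smith normal form has invariant factors (1,1,1,1,1,1).

From H_k ≅ ker(∂_k) / im(∂_{k+1}) we obtain:

  H_0: rank C_0 − rank ∂_1 = 6 − 5 = 1, and the invariant factors of ∂_1 are all 1, so H_0 = Z.
  H_1: rank ker ∂_1 − rank ∂_2 = (12 − 5) − 6 = 1, and the invariant factors of ∂_2 are all 1, so H_1 = Z.
  H_2: rank ker ∂_2 − rank ∂_3 = (6 − 6) − 0 = 0, and there is no ∂_3, so H_2 = 0.

H_0 = Z,  H_1 = Z,  H_2 = 0.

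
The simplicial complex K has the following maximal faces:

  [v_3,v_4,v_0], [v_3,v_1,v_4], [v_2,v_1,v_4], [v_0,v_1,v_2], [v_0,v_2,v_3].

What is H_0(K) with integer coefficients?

H_0 ≅ Z.

Order the vertices as v_0 < v_1 < v_2 < v_3 < v_4. Listing each simplex with vertices in this order, K has dimension 2 with simplices:

  0-simplices (5): [v_0], [v_1], [v_2], [v_3], [v_4]
  1-simplices (10): [v_0,v_1], [v_0,v_2], [v_0,v_3], [v_0,v_4], [v_1,v_2], [v_1,v_3], [v_1,v_4], [v_2,v_3], [v_2,v_4], [v_3,v_4]
  2-simplices (5): [v_0,v_1,v_2], [v_0,v_2,v_3], [v_0,v_3,v_4], [v_1,v_2,v_4], [v_1,v_3,v_4]

giving chain groups C_0 ≅ Z^5, C_1 ≅ Z^10, C_2 ≅ Z^5.

The boundary map ∂_1: C_1 → C_0 maps an edge to its endpoints' difference, ∂[p,q] = q − p. For instance
  ∂[v_2,v_3] = [v_3] − [v_2].
The 5×10 boundary matrix has rank 4 and Smith normal form diag(1,1,1,1).

∂_2: C_2 → C_1 acts by ∂[p,q,r] = [q,r] − [p,r] + [p,q]. For instance
  ∂[v_0,v_3,v_4] = [v_3,v_4] − [v_0,v_4] + [v_0,v_3],
  ∂[v_1,v_2,v_4] = [v_2,v_4] − [v_1,v_4] + [v_1,v_2].
This gives a 10×5 integer matrix of rank 5; reducing to Smith normal form yields diagonal entries (1,1,1,1,1).

From H_k ≅ ker(∂_k) / im(∂_{k+1}) we obtain:

  H_0: rank C_0 − rank ∂_1 = 5 − 4 = 1, and the invariant factors of ∂_1 are all 1, so H_0 ≅ Z.

(K is a triangulation of the Möbius band.)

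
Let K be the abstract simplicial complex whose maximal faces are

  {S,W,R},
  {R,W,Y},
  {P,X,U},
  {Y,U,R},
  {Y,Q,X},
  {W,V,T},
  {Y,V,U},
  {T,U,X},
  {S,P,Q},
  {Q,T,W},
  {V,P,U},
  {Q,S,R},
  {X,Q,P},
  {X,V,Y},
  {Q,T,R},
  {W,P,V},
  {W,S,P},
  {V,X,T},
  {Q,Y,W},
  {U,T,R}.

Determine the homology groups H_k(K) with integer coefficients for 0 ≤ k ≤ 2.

H_0 = Z,  H_1 = Z ⊕ Z/2,  H_2 = 0.

Take the total order P < Q < R < S < T < U < V < W < X < Y on the vertex set. Then K (dimension 2) consists of the simplices:

  0-simplices (10): P, Q, R, S, T, U, V, W, X, Y
  1-simplices (30): PQ, PS, PU, PV, PW, PX, QR, QS, QT, QW, QX, QY, RS, RT, RU, RW, RY, SW, TU, TV, TW, TX, UV, UX, UY, VW, VX, VY, WY, XY
  2-simplices (20): PQS, PQX, PSW, PUV, PUX, PVW, QRS, QRT, QTW, QWY, QXY, RSW, RTU, RUY, RWY, TUX, TVW, TVX, UVY, VXY

so the chain groups are C_0 ≅ Z^10, C_1 ≅ Z^30, C_2 ≅ Z^20.

Boundary ∂_1: C_1 → C_0 maps an edge to its endpoints' difference, ∂[p,q] = q − p.
The 10×30 boundary matrix has rank 9 and Smith normal form diag(1,1,1,1,1,1,1,1,1).

∂_2: C_2 → C_1 maps a triangle to the signed sum of its edges. For instance
  ∂QWY = WY − QY + QW,
  ∂RUY = UY − RY + RU.
The resulting 30×20 matrix has rank 20, and its Smith normal form has invariant factors (1,1,1,1,1,1,1,1,1,1,1,1,1,1,1,1,1,1,1,2).

From H_k ≅ ker(∂_k) / im(∂_{k+1}) we obtain:

  H_0: rank C_0 − rank ∂_1 = 10 − 9 = 1, and the invariant factors of ∂_1 are all 1, so H_0 = Z.
  H_1: rank ker ∂_1 − rank ∂_2 = (30 − 9) − 20 = 1, and ∂_2 has invariant factor 2 > 1, so H_1 = Z ⊕ Z/2.
  H_2: rank ker ∂_2 − rank ∂_3 = (20 − 20) − 0 = 0, and there is no ∂_3, so H_2 = 0.

As a check, the Euler characteristic is 10 − 30 + 20 = 0, which agrees with 1 − 1 + 0 = 0.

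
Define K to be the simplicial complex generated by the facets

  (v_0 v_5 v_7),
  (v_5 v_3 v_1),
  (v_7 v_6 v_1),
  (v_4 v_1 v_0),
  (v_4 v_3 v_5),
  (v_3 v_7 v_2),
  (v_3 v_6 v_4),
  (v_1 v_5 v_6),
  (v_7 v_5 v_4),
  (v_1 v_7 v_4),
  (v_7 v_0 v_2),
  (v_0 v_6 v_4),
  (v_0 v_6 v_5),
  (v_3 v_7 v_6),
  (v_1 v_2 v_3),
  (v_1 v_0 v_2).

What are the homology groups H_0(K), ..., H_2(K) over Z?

H_0 ≅ Z,  H_1 ≅ Z^2,  H_2 ≅ Z.

K has 8 vertices, 24 edges, 16 triangles.
rank ∂_0 = 0, rank ∂_1 = 7 ⇒ b_0 = 8 − 0 − 7 = 1; all invariant factors of ∂_1 are 1 so no torsion. So H_0 = Z.
rank ∂_1 = 7, rank ∂_2 = 15 ⇒ b_1 = 24 − 7 − 15 = 2; all invariant factors of ∂_2 are 1 so no torsion. So H_1 = Z^2.
rank ∂_2 = 15, rank ∂_3 = 0 ⇒ b_2 = 16 − 15 − 0 = 1. So H_2 = Z.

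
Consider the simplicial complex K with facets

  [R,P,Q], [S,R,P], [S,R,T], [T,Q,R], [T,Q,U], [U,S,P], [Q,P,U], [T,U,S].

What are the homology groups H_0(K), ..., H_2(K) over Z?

Fix the vertex order P < Q < R < S < T < U and write every simplex with vertices in increasing order. Then dim K = 2 and the simplices of K are:

  0-simplices (6): P, Q, R, S, T, U
  1-simplices (12): PQ, PR, PS, PU, QR, QT, QU, RS, RT, ST, SU, TU
  2-simplices (8): PQR, PQU, PRS, PSU, QRT, QTU, RST, STU

Hence C_0 ≅ Z^6, C_1 ≅ Z^12, C_2 ≅ Z^8.

Boundary ∂_1: C_1 → C_0 maps an edge to its endpoints' difference, ∂[p,q] = q − p. For instance
  ∂QU = U − Q.
The resulting 6×12 matrix has rank 5, and its Smith normal form has invariant factors (1,1,1,1,1).

Boundary ∂_2: C_2 → C_1 maps a triangle to the signed sum of its edges. For instance
  ∂PRS = RS − PS + PR,
  ∂STU = TU − SU + ST.
The resulting 12×8 matrix has rank 7, and its Smith normal form has invariant factors (1,1,1,1,1,1,1).

Reading off H_k = ker ∂_k / im ∂_{k+1}:

  H_0: rank C_0 − rank ∂_1 = 6 − 5 = 1, and the invariant factors of ∂_1 are all 1, so H_0 ≅ Z.
  H_1: rank ker ∂_1 − rank ∂_2 = (12 − 5) − 7 = 0, and the invariant factors of ∂_2 are all 1, so H_1 ≅ 0.
  H_2: rank ker ∂_2 − rank ∂_3 = (8 − 7) − 0 = 1, and there is no ∂_3, so H_2 ≅ Z.

As a check, the Euler characteristic is 6 − 12 + 8 = 2, which agrees with 1 − 0 + 1 = 2.
(K is a triangulation of the 2-sphere S^2.)

H_0 ≅ Z,  H_1 = 0,  H_2 ≅ Z.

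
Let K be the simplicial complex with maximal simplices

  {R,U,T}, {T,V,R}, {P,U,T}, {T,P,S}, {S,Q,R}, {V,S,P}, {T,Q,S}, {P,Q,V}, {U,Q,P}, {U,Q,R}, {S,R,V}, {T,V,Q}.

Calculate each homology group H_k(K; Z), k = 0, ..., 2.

H_0 = Z,  H_1 = Z/2Z,  H_2 = 0.

Fix the vertex order P < Q < R < S < T < U < V and write every simplex with vertices in increasing order. Then dim K = 2 and the simplices of K are:

  0-simplices (7): P, Q, R, S, T, U, V
  1-simplices (18): PQ, PS, PT, PU, PV, QR, QS, QT, QU, QV, RS, RT, RU, RV, ST, SV, TU, TV
  2-simplices (12): PQU, PQV, PST, PSV, PTU, QRS, QRU, QST, QTV, RSV, RTU, RTV

so the chain groups are C_0 ≅ Z^7, C_1 ≅ Z^18, C_2 ≅ Z^12.

∂_1: C_1 → C_0 maps an edge to its endpoints' difference, ∂[p,q] = q − p. For instance
  ∂QU = U − Q.
The 7×18 boundary matrix has rank 6 and Smith normal form diag(1,1,1,1,1,1).

The boundary map ∂_2: C_2 → C_1 maps a triangle to the signed sum of its edges. For instance
  ∂RTV = TV − RV + RT,
  ∂QTV = TV − QV + QT.
This gives a 18×12 integer matrix of rank 12; reducing to Smith normal form yields diagonal entries (1,1,1,1,1,1,1,1,1,1,1,2).

Now H_k = ker ∂_k / im ∂_{k+1}, so:

  H_0: rank C_0 − rank ∂_1 = 7 − 6 = 1, and the invariant factors of ∂_1 are all 1, so H_0 ≅ Z.
  H_1: rank ker ∂_1 − rank ∂_2 = (18 − 6) − 12 = 0, and ∂_2 has invariant factor 2 > 1, so H_1 ≅ Z/2Z.
  H_2: rank ker ∂_2 − rank ∂_3 = (12 − 12) − 0 = 0, and there is no ∂_3, so H_2 ≅ 0.

As a check, the Euler characteristic is 7 − 18 + 12 = 1, which agrees with 1 − 0 + 0 = 1.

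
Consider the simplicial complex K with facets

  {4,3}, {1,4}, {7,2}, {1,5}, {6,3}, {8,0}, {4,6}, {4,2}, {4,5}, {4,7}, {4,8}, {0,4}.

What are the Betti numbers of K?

b_0 = 1, b_1 = 4.

We work with the vertex ordering 0 < 1 < 2 < 3 < 4 < 5 < 6 < 7 < 8. The simplices of K, each written with vertices in increasing order, are:

  0-simplices (9): [0], [1], [2], [3], [4], [5], [6], [7], [8]
  1-simplices (12): [0,4], [0,8], [1,4], [1,5], [2,4], [2,7], [3,4], [3,6], [4,5], [4,6], [4,7], [4,8]

so the chain groups are C_0 ≅ Z^9, C_1 ≅ Z^12.

The boundary map ∂_1: C_1 → C_0 sends each edge [p,q] (with p < q) to q − p. For instance
  ∂[0,8] = [8] − [0].
This gives a 9×12 integer matrix of rank 8; reducing to Smith normal form yields diagonal entries (1,1,1,1,1,1,1,1).

Computing H_k = (kernel of ∂_k) / (image of ∂_{k+1}):

  H_0: rank C_0 − rank ∂_1 = 9 − 8 = 1, and the invariant factors of ∂_1 are all 1, so H_0 ≅ Z.
  H_1: rank ker ∂_1 − rank ∂_2 = (12 − 8) − 0 = 4, and there is no ∂_2, so H_1 ≅ Z^4.

As a check, the Euler characteristic is 9 − 12 = -3, which agrees with 1 − 4 = -3.
(K is a triangulation of a wedge of 4 circles.)

Hence the Betti numbers are b_0 = 1, b_1 = 4.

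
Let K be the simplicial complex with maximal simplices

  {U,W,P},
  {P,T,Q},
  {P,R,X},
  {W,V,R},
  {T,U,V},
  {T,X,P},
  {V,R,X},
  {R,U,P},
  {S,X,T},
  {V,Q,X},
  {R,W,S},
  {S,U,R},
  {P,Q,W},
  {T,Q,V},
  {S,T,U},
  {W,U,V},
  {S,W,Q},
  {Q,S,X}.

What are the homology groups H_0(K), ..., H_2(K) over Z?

H_0 = Z,  H_1 = Z ⊕ Z/2,  H_2 = 0.

Order the vertices as P < Q < R < S < T < U < V < W < X. Listing each simplex with vertices in this order, K has dimension 2 with simplices:

  0-simplices (9): P, Q, R, S, T, U, V, W, X
  1-simplices (27): PQ, PR, PT, PU, PW, PX, QS, QT, QV, QW, QX, RS, RU, RV, RW, RX, ST, SU, SW, SX, TU, TV, TX, UV, UW, VW, VX
  2-simplices (18): PQT, PQW, PRU, PRX, PTX, PUW, QSW, QSX, QTV, QVX, RSU, RSW, RVW, RVX, STU, STX, TUV, UVW

giving chain groups C_0 ≅ Z^9, C_1 ≅ Z^27, C_2 ≅ Z^18.

Boundary ∂_1: C_1 → C_0 is given by ∂[p,q] = [q] − [p].
As a 9×27 matrix over Z this has rank 8, with invariant factors (1,1,1,1,1,1,1,1).

The boundary map ∂_2: C_2 → C_1 sends each 2-simplex [p,q,r] to [q,r] − [p,r] + [p,q]. For instance
  ∂RVX = VX − RX + RV,
  ∂STX = TX − SX + ST.
As a 27×18 matrix over Z this has rank 18, with invariant factors (1,1,1,1,1,1,1,1,1,1,1,1,1,1,1,1,1,2).

From H_k ≅ ker(∂_k) / im(∂_{k+1}) we obtain:

  H_0: rank C_0 − rank ∂_1 = 9 − 8 = 1, and the invariant factors of ∂_1 are all 1, so H_0 ≅ Z.
  H_1: rank ker ∂_1 − rank ∂_2 = (27 − 8) − 18 = 1, and ∂_2 has invariant factor 2 > 1, so H_1 ≅ Z ⊕ Z/2.
  H_2: rank ker ∂_2 − rank ∂_3 = (18 − 18) − 0 = 0, and there is no ∂_3, so H_2 ≅ 0.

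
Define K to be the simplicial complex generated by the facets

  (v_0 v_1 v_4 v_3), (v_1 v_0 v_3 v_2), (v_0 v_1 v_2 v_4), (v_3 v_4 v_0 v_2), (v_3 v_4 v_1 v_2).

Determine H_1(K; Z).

H_1 = 0.

We work with the vertex ordering v_0 < v_1 < v_2 < v_3 < v_4. The simplices of K, each written with vertices in increasing order, are:

  0-simplices (5): [v_0], [v_1], [v_2], [v_3], [v_4]
  1-simplices (10): [v_0,v_1], [v_0,v_2], [v_0,v_3], [v_0,v_4], [v_1,v_2], [v_1,v_3], [v_1,v_4], [v_2,v_3], [v_2,v_4], [v_3,v_4]
  2-simplices (10): [v_0,v_1,v_2], [v_0,v_1,v_3], [v_0,v_1,v_4], [v_0,v_2,v_3], [v_0,v_2,v_4], [v_0,v_3,v_4], [v_1,v_2,v_3], [v_1,v_2,v_4], [v_1,v_3,v_4], [v_2,v_3,v_4]
  3-simplices (5): [v_0,v_1,v_2,v_3], [v_0,v_1,v_2,v_4], [v_0,v_1,v_3,v_4], [v_0,v_2,v_3,v_4], [v_1,v_2,v_3,v_4]

Hence C_0 ≅ Z^5, C_1 ≅ Z^10, C_2 ≅ Z^10, C_3 ≅ Z^5.

Boundary ∂_1: C_1 → C_0 sends each edge [p,q] (with p < q) to q − p. For instance
  ∂[v_0,v_3] = [v_3] − [v_0].
As a 5×10 matrix over Z this has rank 4, with invariant factors (1,1,1,1).

The boundary map ∂_2: C_2 → C_1 maps a triangle to the signed sum of its edges. For instance
  ∂[v_1,v_3,v_4] = [v_3,v_4] − [v_1,v_4] + [v_1,v_3],
  ∂[v_0,v_2,v_3] = [v_2,v_3] − [v_0,v_3] + [v_0,v_2].
The resulting 10×10 matrix has rank 6, and its Smith normal form has invariant factors (1,1,1,1,1,1).

∂_3: C_3 → C_2 sends each 3-simplex σ to the alternating sum Σ_i (−1)^i (σ with its i-th vertex removed). For instance
  ∂[v_0,v_2,v_3,v_4] = [v_2,v_3,v_4] − [v_0,v_3,v_4] + [v_0,v_2,v_4] − [v_0,v_2,v_3],
  ∂[v_0,v_1,v_2,v_3] = [v_1,v_2,v_3] − [v_0,v_2,v_3] + [v_0,v_1,v_3] − [v_0,v_1,v_2].
As a 10×5 matrix over Z this has rank 4, with invariant factors (1,1,1,1).

Now H_k = ker ∂_k / im ∂_{k+1}, so:

  H_1: rank ker ∂_1 − rank ∂_2 = (10 − 4) − 6 = 0, and the invariant factors of ∂_2 are all 1, so H_1 = 0.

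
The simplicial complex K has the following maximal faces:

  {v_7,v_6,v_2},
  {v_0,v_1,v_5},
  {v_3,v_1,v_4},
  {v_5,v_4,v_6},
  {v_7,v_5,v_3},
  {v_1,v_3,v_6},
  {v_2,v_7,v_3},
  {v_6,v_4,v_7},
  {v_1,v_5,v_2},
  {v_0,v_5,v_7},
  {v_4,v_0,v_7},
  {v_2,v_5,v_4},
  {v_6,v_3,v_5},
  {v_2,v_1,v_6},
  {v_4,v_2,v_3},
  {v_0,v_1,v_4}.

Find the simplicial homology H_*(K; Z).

H_0 ≅ Z,  H_1 ≅ Z^2,  H_2 ≅ Z.

We work with the vertex ordering v_0 < v_1 < v_2 < v_3 < v_4 < v_5 < v_6 < v_7. The simplices of K, each written with vertices in increasing order, are:

  0-simplices (8): [v_0], [v_1], [v_2], [v_3], [v_4], [v_5], [v_6], [v_7]
  1-simplices (24): (24 of them)
  2-simplices (16): (16 of them)

Hence C_0 ≅ Z^8, C_1 ≅ Z^24, C_2 ≅ Z^16.

∂_1: C_1 → C_0 sends each edge [p,q] (with p < q) to q − p. For instance
  ∂[v_4,v_7] = [v_7] − [v_4].
The resulting 8×24 matrix has rank 7, and its Smith normal form has invariant factors (1,1,1,1,1,1,1).

∂_2: C_2 → C_1 sends each 2-simplex [p,q,r] to [q,r] − [p,r] + [p,q]. For instance
  ∂[v_0,v_1,v_5] = [v_1,v_5] − [v_0,v_5] + [v_0,v_1],
  ∂[v_4,v_6,v_7] = [v_6,v_7] − [v_4,v_7] + [v_4,v_6].
The resulting 24×16 matrix has rank 15, and its Smith normal form has invariant factors (1,1,1,1,1,1,1,1,1,1,1,1,1,1,1).

From H_k ≅ ker(∂_k) / im(∂_{k+1}) we obtain:

  H_0: rank C_0 − rank ∂_1 = 8 − 7 = 1, and the invariant factors of ∂_1 are all 1, so H_0 ≅ Z.
  H_1: rank ker ∂_1 − rank ∂_2 = (24 − 7) − 15 = 2, and the invariant factors of ∂_2 are all 1, so H_1 ≅ Z^2.
  H_2: rank ker ∂_2 − rank ∂_3 = (16 − 15) − 0 = 1, and there is no ∂_3, so H_2 ≅ Z.

As a check, the Euler characteristic is 8 − 24 + 16 = 0, which agrees with 1 − 2 + 1 = 0.
(K is a triangulation of the torus T^2.)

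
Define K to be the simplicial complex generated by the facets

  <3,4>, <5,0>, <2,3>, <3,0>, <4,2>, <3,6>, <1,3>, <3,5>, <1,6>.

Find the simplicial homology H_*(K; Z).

H_0 ≅ Z,  H_1 ≅ Z^3.

We work with the vertex ordering 0 < 1 < 2 < 3 < 4 < 5 < 6. The simplices of K, each written with vertices in increasing order, are:

  0-simplices (7): [0], [1], [2], [3], [4], [5], [6]
  1-simplices (9): [0,3], [0,5], [1,3], [1,6], [2,3], [2,4], [3,4], [3,5], [3,6]

giving chain groups C_0 ≅ Z^7, C_1 ≅ Z^9.

∂_1: C_1 → C_0 sends each edge [p,q] (with p < q) to q − p.
The 7×9 boundary matrix has rank 6 and Smith normal form diag(1,1,1,1,1,1).

Now H_k = ker ∂_k / im ∂_{k+1}, so:

  H_0: rank C_0 − rank ∂_1 = 7 − 6 = 1, and the invariant factors of ∂_1 are all 1, so H_0 ≅ Z.
  H_1: rank ker ∂_1 − rank ∂_2 = (9 − 6) − 0 = 3, and there is no ∂_2, so H_1 ≅ Z^3.

As a check, the Euler characteristic is 7 − 9 = -2, which agrees with 1 − 3 = -2.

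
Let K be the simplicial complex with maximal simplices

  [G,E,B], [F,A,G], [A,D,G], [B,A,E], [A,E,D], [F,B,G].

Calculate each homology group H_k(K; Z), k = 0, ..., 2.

Take the total order A < B < D < E < F < G on the vertex set. Then K (dimension 2) consists of the simplices:

  0-simplices (6): A, B, D, E, F, G
  1-simplices (12): AB, AD, AE, AF, AG, BE, BF, BG, DE, DG, EG, FG
  2-simplices (6): ABE, ADE, ADG, AFG, BEG, BFG

Hence C_0 ≅ Z^6, C_1 ≅ Z^12, C_2 ≅ Z^6.

Boundary ∂_1: C_1 → C_0 maps an edge to its endpoints' difference, ∂[p,q] = q − p. For instance
  ∂FG = G − F.
This gives a 6×12 integer matrix of rank 5; reducing to Smith normal form yields diagonal entries (1,1,1,1,1).

∂_2: C_2 → C_1 maps a triangle to the signed sum of its edges. For instance
  ∂AFG = FG − AG + AF,
  ∂BFG = FG − BG + BF.
This gives a 12×6 integer matrix of rank 6; reducing to Smith normal form yields diagonal entries (1,1,1,1,1,1).

Reading off H_k = ker ∂_k / im ∂_{k+1}:

  H_0: rank C_0 − rank ∂_1 = 6 − 5 = 1, and the invariant factors of ∂_1 are all 1, so H_0 ≅ Z.
  H_1: rank ker ∂_1 − rank ∂_2 = (12 − 5) − 6 = 1, and the invariant factors of ∂_2 are all 1, so H_1 ≅ Z.
  H_2: rank ker ∂_2 − rank ∂_3 = (6 − 6) − 0 = 0, and there is no ∂_3, so H_2 ≅ 0.

H_0 ≅ Z,  H_1 ≅ Z,  H_2 = 0.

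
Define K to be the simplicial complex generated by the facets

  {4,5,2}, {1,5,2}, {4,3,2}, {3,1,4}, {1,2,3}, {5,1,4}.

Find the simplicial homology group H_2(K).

We work with the vertex ordering 1 < 2 < 3 < 4 < 5. The simplices of K, each written with vertices in increasing order, are:

  0-simplices (5): [1], [2], [3], [4], [5]
  1-simplices (9): [1,2], [1,3], [1,4], [1,5], [2,3], [2,4], [2,5], [3,4], [4,5]
  2-simplices (6): [1,2,3], [1,2,5], [1,3,4], [1,4,5], [2,3,4], [2,4,5]

giving chain groups C_0 ≅ Z^5, C_1 ≅ Z^9, C_2 ≅ Z^6.

The boundary map ∂_1: C_1 → C_0 maps an edge to its endpoints' difference, ∂[p,q] = q − p.
As a 5×9 matrix over Z this has rank 4, with invariant factors (1,1,1,1).

The boundary map ∂_2: C_2 → C_1 maps a triangle to the signed sum of its edges. For instance
  ∂[1,2,5] = [2,5] − [1,5] + [1,2],
  ∂[1,2,3] = [2,3] − [1,3] + [1,2].
The resulting 9×6 matrix has rank 5, and its Smith normal form has invariant factors (1,1,1,1,1).

Now H_k = ker ∂_k / im ∂_{k+1}, so:

  H_2: rank ker ∂_2 − rank ∂_3 = (6 − 5) − 0 = 1, and there is no ∂_3, so H_2 = Z.

H_2 ≅ Z.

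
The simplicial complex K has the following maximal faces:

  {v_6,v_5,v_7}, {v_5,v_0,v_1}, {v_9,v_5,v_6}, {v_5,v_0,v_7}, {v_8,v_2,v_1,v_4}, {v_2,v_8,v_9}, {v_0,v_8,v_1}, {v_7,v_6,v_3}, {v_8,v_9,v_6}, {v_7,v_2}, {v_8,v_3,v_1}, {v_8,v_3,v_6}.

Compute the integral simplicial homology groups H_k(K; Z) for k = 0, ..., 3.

Order the vertices as v_0 < v_1 < v_2 < v_3 < v_4 < v_5 < v_6 < v_7 < v_8 < v_9. Listing each simplex with vertices in this order, K has dimension 3 with simplices:

  0-simplices (10): [v_0], [v_1], [v_2], [v_3], [v_4], [v_5], [v_6], [v_7], [v_8], [v_9]
  1-simplices (24): (24 of them)
  2-simplices (14): (14 of them)
  3-simplices (1): [v_1,v_2,v_4,v_8]

so the chain groups are C_0 ≅ Z^10, C_1 ≅ Z^24, C_2 ≅ Z^14, C_3 ≅ Z^1.

∂_1: C_1 → C_0 is given by ∂[p,q] = [q] − [p]. For instance
  ∂[v_5,v_7] = [v_7] − [v_5].
As a 10×24 matrix over Z this has rank 9, with invariant factors (1,1,1,1,1,1,1,1,1).

Boundary ∂_2: C_2 → C_1 maps a triangle to the signed sum of its edges. For instance
  ∂[v_2,v_4,v_8] = [v_4,v_8] − [v_2,v_8] + [v_2,v_4],
  ∂[v_1,v_2,v_8] = [v_2,v_8] − [v_1,v_8] + [v_1,v_2].
The resulting 24×14 matrix has rank 13, and its Smith normal form has invariant factors (1,1,1,1,1,1,1,1,1,1,1,1,1).

The boundary map ∂_3: C_3 → C_2 sends each 3-simplex σ to the alternating sum Σ_i (−1)^i (σ with its i-th vertex removed). For instance
  ∂[v_1,v_2,v_4,v_8] = [v_2,v_4,v_8] − [v_1,v_4,v_8] + [v_1,v_2,v_8] − [v_1,v_2,v_4].
The 14×1 boundary matrix has rank 1 and Smith normal form diag(1).

Reading off H_k = ker ∂_k / im ∂_{k+1}:

  H_0: rank C_0 − rank ∂_1 = 10 − 9 = 1, and the invariant factors of ∂_1 are all 1, so H_0 = Z.
  H_1: rank ker ∂_1 − rank ∂_2 = (24 − 9) − 13 = 2, and the invariant factors of ∂_2 are all 1, so H_1 = Z^2.
  H_2: rank ker ∂_2 − rank ∂_3 = (14 − 13) − 1 = 0, and the invariant factors of ∂_3 are all 1, so H_2 = 0.
  H_3: rank ker ∂_3 − rank ∂_4 = (1 − 1) − 0 = 0, and there is no ∂_4, so H_3 = 0.

H_0 ≅ Z,  H_1 ≅ Z^2,  H_2 = 0,  H_3 = 0.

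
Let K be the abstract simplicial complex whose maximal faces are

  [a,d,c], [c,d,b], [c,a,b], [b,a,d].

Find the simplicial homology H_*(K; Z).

Take the total order a < b < c < d on the vertex set. Then K (dimension 2) consists of the simplices:

  0-simplices (4): a, b, c, d
  1-simplices (6): ab, ac, ad, bc, bd, cd
  2-simplices (4): abc, abd, acd, bcd

giving chain groups C_0 ≅ Z^4, C_1 ≅ Z^6, C_2 ≅ Z^4.

∂_1: C_1 → C_0 is given by ∂[p,q] = [q] − [p].
The 4×6 boundary matrix has rank 3 and Smith normal form diag(1,1,1).

The boundary map ∂_2: C_2 → C_1 maps a triangle to the signed sum of its edges. For instance
  ∂acd = cd − ad + ac,
  ∂abc = bc − ac + ab.
The 6×4 boundary matrix has rank 3 and Smith normal form diag(1,1,1).

Computing H_k = (kernel of ∂_k) / (image of ∂_{k+1}):

  H_0: rank C_0 − rank ∂_1 = 4 − 3 = 1, and the invariant factors of ∂_1 are all 1, so H_0 = Z.
  H_1: rank ker ∂_1 − rank ∂_2 = (6 − 3) − 3 = 0, and the invariant factors of ∂_2 are all 1, so H_1 = 0.
  H_2: rank ker ∂_2 − rank ∂_3 = (4 − 3) − 0 = 1, and there is no ∂_3, so H_2 = Z.

(K is a triangulation of the 2-sphere S^2.)

H_0 ≅ Z,  H_1 = 0,  H_2 ≅ Z.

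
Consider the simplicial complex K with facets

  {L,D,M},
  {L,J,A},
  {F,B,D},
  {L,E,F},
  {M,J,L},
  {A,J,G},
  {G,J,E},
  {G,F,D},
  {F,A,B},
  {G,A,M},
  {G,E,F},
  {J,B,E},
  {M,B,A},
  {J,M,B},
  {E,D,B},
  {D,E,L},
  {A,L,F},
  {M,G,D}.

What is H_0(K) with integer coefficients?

H_0 ≅ Z.

We work with the vertex ordering A < B < D < E < F < G < J < L < M. The simplices of K, each written with vertices in increasing order, are:

  0-simplices (9): A, B, D, E, F, G, J, L, M
  1-simplices (27): AB, AF, AG, AJ, AL, AM, BD, BE, BF, BJ, BM, DE, DF, DG, DL, DM, EF, EG, EJ, EL, FG, FL, GJ, GM, JL, JM, LM
  2-simplices (18): ABF, ABM, AFL, AGJ, AGM, AJL, BDE, BDF, BEJ, BJM, DEL, DFG, DGM, DLM, EFG, EFL, EGJ, JLM

giving chain groups C_0 ≅ Z^9, C_1 ≅ Z^27, C_2 ≅ Z^18.

Boundary ∂_1: C_1 → C_0 sends each edge [p,q] (with p < q) to q − p.
As a 9×27 matrix over Z this has rank 8, with invariant factors (1,1,1,1,1,1,1,1).

Boundary ∂_2: C_2 → C_1 acts by ∂[p,q,r] = [q,r] − [p,r] + [p,q]. For instance
  ∂BDE = DE − BE + BD,
  ∂AGM = GM − AM + AG.
This gives a 27×18 integer matrix of rank 18; reducing to Smith normal form yields diagonal entries (1,1,1,1,1,1,1,1,1,1,1,1,1,1,1,1,1,2).

Computing H_k = (kernel of ∂_k) / (image of ∂_{k+1}):

  H_0: rank C_0 − rank ∂_1 = 9 − 8 = 1, and the invariant factors of ∂_1 are all 1, so H_0 ≅ Z.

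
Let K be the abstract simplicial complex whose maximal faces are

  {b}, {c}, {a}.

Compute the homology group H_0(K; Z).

K has 3 vertices.
rank ∂_0 = 0, rank ∂_1 = 0 ⇒ b_0 = 3 − 0 − 0 = 3. So H_0 = Z^3.

H_0 ≅ Z^3.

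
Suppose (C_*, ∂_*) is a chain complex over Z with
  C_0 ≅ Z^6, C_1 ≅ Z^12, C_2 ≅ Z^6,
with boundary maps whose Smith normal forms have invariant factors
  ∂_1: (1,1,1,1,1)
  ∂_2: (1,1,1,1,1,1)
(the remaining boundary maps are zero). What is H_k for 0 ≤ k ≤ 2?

H_0 = Z,  H_1 = Z,  H_2 = 0.

H_0: b_0 = 6 − 0 − 5 = 1; torsion from ∂_1 factors > 1: none. So H_0 = Z.
H_1: b_1 = 12 − 5 − 6 = 1; torsion from ∂_2 factors > 1: none. So H_1 = Z.
H_2: b_2 = 6 − 6 − 0 = 0; torsion from ∂_3 factors > 1: none. So H_2 = 0.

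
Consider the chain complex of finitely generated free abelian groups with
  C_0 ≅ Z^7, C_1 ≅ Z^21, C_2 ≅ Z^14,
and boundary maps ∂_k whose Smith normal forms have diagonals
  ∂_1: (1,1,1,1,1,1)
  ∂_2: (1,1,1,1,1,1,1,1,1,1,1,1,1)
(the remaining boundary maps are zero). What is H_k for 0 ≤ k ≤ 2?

H_0 = Z,  H_1 = Z^2,  H_2 = Z.

H_0: b_0 = 7 − 0 − 6 = 1; torsion from ∂_1 factors > 1: none. So H_0 = Z.
H_1: b_1 = 21 − 6 − 13 = 2; torsion from ∂_2 factors > 1: none. So H_1 = Z^2.
H_2: b_2 = 14 − 13 − 0 = 1; torsion from ∂_3 factors > 1: none. So H_2 = Z.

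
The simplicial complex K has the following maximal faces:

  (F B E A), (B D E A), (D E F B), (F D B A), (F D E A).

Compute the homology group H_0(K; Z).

H_0 = Z.

Fix the vertex order A < B < D < E < F and write every simplex with vertices in increasing order. Then dim K = 3 and the simplices of K are:

  0-simplices (5): A, B, D, E, F
  1-simplices (10): AB, AD, AE, AF, BD, BE, BF, DE, DF, EF
  2-simplices (10): ABD, ABE, ABF, ADE, ADF, AEF, BDE, BDF, BEF, DEF
  3-simplices (5): ABDE, ABDF, ABEF, ADEF, BDEF

Hence C_0 ≅ Z^5, C_1 ≅ Z^10, C_2 ≅ Z^10, C_3 ≅ Z^5.

∂_1: C_1 → C_0 is given by ∂[p,q] = [q] − [p]. For instance
  ∂AD = D − A.
As a 5×10 matrix over Z this has rank 4, with invariant factors (1,1,1,1).

Boundary ∂_2: C_2 → C_1 maps a triangle to the signed sum of its edges. For instance
  ∂BEF = EF − BF + BE,
  ∂BDE = DE − BE + BD.
This gives a 10×10 integer matrix of rank 6; reducing to Smith normal form yields diagonal entries (1,1,1,1,1,1).

The boundary map ∂_3: C_3 → C_2 sends each 3-simplex σ to the alternating sum Σ_i (−1)^i (σ with its i-th vertex removed). For instance
  ∂ABDF = BDF − ADF + ABF − ABD,
  ∂ABEF = BEF − AEF + ABF − ABE.
As a 10×5 matrix over Z this has rank 4, with invariant factors (1,1,1,1).

From H_k ≅ ker(∂_k) / im(∂_{k+1}) we obtain:

  H_0: rank C_0 − rank ∂_1 = 5 − 4 = 1, and the invariant factors of ∂_1 are all 1, so H_0 ≅ Z.

(K is a triangulation of the 3-sphere S^3.)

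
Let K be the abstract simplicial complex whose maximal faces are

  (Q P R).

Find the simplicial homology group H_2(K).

Fix the vertex order P < Q < R and write every simplex with vertices in increasing order. Then dim K = 2 and the simplices of K are:

  0-simplices (3): P, Q, R
  1-simplices (3): PQ, PR, QR
  2-simplices (1): PQR

so the chain groups are C_0 ≅ Z^3, C_1 ≅ Z^3, C_2 ≅ Z^1.

The boundary map ∂_1: C_1 → C_0 sends each edge [p,q] (with p < q) to q − p.
The 3×3 boundary matrix has rank 2 and Smith normal form diag(1,1).

∂_2: C_2 → C_1 maps a triangle to the signed sum of its edges. For instance
  ∂PQR = QR − PR + PQ.
As a 3×1 matrix over Z this has rank 1, with invariant factors (1).

Computing H_k = (kernel of ∂_k) / (image of ∂_{k+1}):

  H_2: rank ker ∂_2 − rank ∂_3 = (1 − 1) − 0 = 0, and there is no ∂_3, so H_2 = 0.

(K is a triangulation of the 2-simplex.)

H_2 = 0.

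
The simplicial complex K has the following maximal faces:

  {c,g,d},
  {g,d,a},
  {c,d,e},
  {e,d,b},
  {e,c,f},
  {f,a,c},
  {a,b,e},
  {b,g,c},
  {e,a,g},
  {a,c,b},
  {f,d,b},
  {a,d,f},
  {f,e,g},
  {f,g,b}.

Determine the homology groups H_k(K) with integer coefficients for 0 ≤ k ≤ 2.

Order the vertices as a < b < c < d < e < f < g. Listing each simplex with vertices in this order, K has dimension 2 with simplices:

  0-simplices (7): a, b, c, d, e, f, g
  1-simplices (21): ab, ac, ad, ae, af, ag, bc, bd, be, bf, bg, cd, ce, cf, cg, de, df, dg, ef, eg, fg
  2-simplices (14): abc, abe, acf, adf, adg, aeg, bcg, bde, bdf, bfg, cde, cdg, cef, efg

Hence C_0 ≅ Z^7, C_1 ≅ Z^21, C_2 ≅ Z^14.

The boundary map ∂_1: C_1 → C_0 is given by ∂[p,q] = [q] − [p]. For instance
  ∂cf = f − c.
As a 7×21 matrix over Z this has rank 6, with invariant factors (1,1,1,1,1,1).

The boundary map ∂_2: C_2 → C_1 acts by ∂[p,q,r] = [q,r] − [p,r] + [p,q]. For instance
  ∂bdf = df − bf + bd,
  ∂cde = de − ce + cd.
As a 21×14 matrix over Z this has rank 13, with invariant factors (1,1,1,1,1,1,1,1,1,1,1,1,1).

Reading off H_k = ker ∂_k / im ∂_{k+1}:

  H_0: rank C_0 − rank ∂_1 = 7 − 6 = 1, and the invariant factors of ∂_1 are all 1, so H_0 ≅ Z.
  H_1: rank ker ∂_1 − rank ∂_2 = (21 − 6) − 13 = 2, and the invariant factors of ∂_2 are all 1, so H_1 ≅ Z^2.
  H_2: rank ker ∂_2 − rank ∂_3 = (14 − 13) − 0 = 1, and there is no ∂_3, so H_2 ≅ Z.

H_0 = Z,  H_1 = Z^2,  H_2 = Z.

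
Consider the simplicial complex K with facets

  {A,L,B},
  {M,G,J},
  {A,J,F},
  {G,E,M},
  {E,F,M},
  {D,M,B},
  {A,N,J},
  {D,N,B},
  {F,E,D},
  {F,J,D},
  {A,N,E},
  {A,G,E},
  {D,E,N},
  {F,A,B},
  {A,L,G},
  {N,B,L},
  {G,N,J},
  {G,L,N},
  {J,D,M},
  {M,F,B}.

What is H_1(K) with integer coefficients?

H_1 = Z ⊕ Z_2.

Order the vertices as A < B < D < E < F < G < J < L < M < N. Listing each simplex with vertices in this order, K has dimension 2 with simplices:

  0-simplices (10): A, B, D, E, F, G, J, L, M, N
  1-simplices (30): AB, AE, AF, AG, AJ, AL, AN, BD, BF, BL, BM, BN, DE, DF, DJ, DM, DN, EF, EG, EM, EN, FJ, FM, GJ, GL, GM, GN, JM, JN, LN
  2-simplices (20): ABF, ABL, AEG, AEN, AFJ, AGL, AJN, BDM, BDN, BFM, BLN, DEF, DEN, DFJ, DJM, EFM, EGM, GJM, GJN, GLN

so the chain groups are C_0 ≅ Z^10, C_1 ≅ Z^30, C_2 ≅ Z^20.

∂_1: C_1 → C_0 maps an edge to its endpoints' difference, ∂[p,q] = q − p. For instance
  ∂GJ = J − G.
The resulting 10×30 matrix has rank 9, and its Smith normal form has invariant factors (1,1,1,1,1,1,1,1,1).

The boundary map ∂_2: C_2 → C_1 acts by ∂[p,q,r] = [q,r] − [p,r] + [p,q]. For instance
  ∂ABL = BL − AL + AB,
  ∂BLN = LN − BN + BL.
This gives a 30×20 integer matrix of rank 20; reducing to Smith normal form yields diagonal entries (1,1,1,1,1,1,1,1,1,1,1,1,1,1,1,1,1,1,1,2).

Reading off H_k = ker ∂_k / im ∂_{k+1}:

  H_1: rank ker ∂_1 − rank ∂_2 = (30 − 9) − 20 = 1, and ∂_2 has invariant factor 2 > 1, so H_1 ≅ Z ⊕ Z_2.

(K is a triangulation of the Klein bottle.)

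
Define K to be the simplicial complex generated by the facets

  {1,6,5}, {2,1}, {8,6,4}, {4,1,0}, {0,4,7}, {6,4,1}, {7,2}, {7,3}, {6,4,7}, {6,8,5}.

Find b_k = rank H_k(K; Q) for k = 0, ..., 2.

Order the vertices as 0 < 1 < 2 < 3 < 4 < 5 < 6 < 7 < 8. Listing each simplex with vertices in this order, K has dimension 2 with simplices:

  0-simplices (9): [0], [1], [2], [3], [4], [5], [6], [7], [8]
  1-simplices (16): [0,1], [0,4], [0,7], [1,2], [1,4], [1,5], [1,6], [2,7], [3,7], [4,6], [4,7], [4,8], [5,6], [5,8], [6,7], [6,8]
  2-simplices (7): [0,1,4], [0,4,7], [1,4,6], [1,5,6], [4,6,7], [4,6,8], [5,6,8]

Hence C_0 ≅ Z^9, C_1 ≅ Z^16, C_2 ≅ Z^7.

Boundary ∂_1: C_1 → C_0 is given by ∂[p,q] = [q] − [p].
As a 9×16 matrix over Z this has rank 8, with invariant factors (1,1,1,1,1,1,1,1).

∂_2: C_2 → C_1 sends each 2-simplex [p,q,r] to [q,r] − [p,r] + [p,q]. For instance
  ∂[0,1,4] = [1,4] − [0,4] + [0,1],
  ∂[4,6,7] = [6,7] − [4,7] + [4,6].
This gives a 16×7 integer matrix of rank 7; reducing to Smith normal form yields diagonal entries (1,1,1,1,1,1,1).

Computing H_k = (kernel of ∂_k) / (image of ∂_{k+1}):

  H_0: rank C_0 − rank ∂_1 = 9 − 8 = 1, and the invariant factors of ∂_1 are all 1, so H_0 = Z.
  H_1: rank ker ∂_1 − rank ∂_2 = (16 − 8) − 7 = 1, and the invariant factors of ∂_2 are all 1, so H_1 = Z.
  H_2: rank ker ∂_2 − rank ∂_3 = (7 − 7) − 0 = 0, and there is no ∂_3, so H_2 = 0.

As a check, the Euler characteristic is 9 − 16 + 7 = 0, which agrees with 1 − 1 + 0 = 0.

Hence the Betti numbers are b_0 = 1, b_1 = 1, b_2 = 0.

b_0 = 1, b_1 = 1, b_2 = 0.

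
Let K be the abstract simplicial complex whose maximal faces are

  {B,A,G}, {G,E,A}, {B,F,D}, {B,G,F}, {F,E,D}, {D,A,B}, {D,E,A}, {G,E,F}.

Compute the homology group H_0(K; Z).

H_0 ≅ Z.

Take the total order A < B < D < E < F < G on the vertex set. Then K (dimension 2) consists of the simplices:

  0-simplices (6): A, B, D, E, F, G
  1-simplices (12): AB, AD, AE, AG, BD, BF, BG, DE, DF, EF, EG, FG
  2-simplices (8): ABD, ABG, ADE, AEG, BDF, BFG, DEF, EFG

giving chain groups C_0 ≅ Z^6, C_1 ≅ Z^12, C_2 ≅ Z^8.

The boundary map ∂_1: C_1 → C_0 is given by ∂[p,q] = [q] − [p]. For instance
  ∂DF = F − D.
As a 6×12 matrix over Z this has rank 5, with invariant factors (1,1,1,1,1).

∂_2: C_2 → C_1 maps a triangle to the signed sum of its edges. For instance
  ∂DEF = EF − DF + DE,
  ∂BDF = DF − BF + BD.
As a 12×8 matrix over Z this has rank 7, with invariant factors (1,1,1,1,1,1,1).

Reading off H_k = ker ∂_k / im ∂_{k+1}:

  H_0: rank C_0 − rank ∂_1 = 6 − 5 = 1, and the invariant factors of ∂_1 are all 1, so H_0 = Z.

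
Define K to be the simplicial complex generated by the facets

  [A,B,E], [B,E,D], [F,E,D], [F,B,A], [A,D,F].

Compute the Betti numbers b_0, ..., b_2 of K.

Fix the vertex order A < B < D < E < F and write every simplex with vertices in increasing order. Then dim K = 2 and the simplices of K are:

  0-simplices (5): A, B, D, E, F
  1-simplices (10): AB, AD, AE, AF, BD, BE, BF, DE, DF, EF
  2-simplices (5): ABE, ABF, ADF, BDE, DEF

so the chain groups are C_0 ≅ Z^5, C_1 ≅ Z^10, C_2 ≅ Z^5.

The boundary map ∂_1: C_1 → C_0 sends each edge [p,q] (with p < q) to q − p.
As a 5×10 matrix over Z this has rank 4, with invariant factors (1,1,1,1).

Boundary ∂_2: C_2 → C_1 acts by ∂[p,q,r] = [q,r] − [p,r] + [p,q]. For instance
  ∂DEF = EF − DF + DE,
  ∂ADF = DF − AF + AD.
As a 10×5 matrix over Z this has rank 5, with invariant factors (1,1,1,1,1).

Computing H_k = (kernel of ∂_k) / (image of ∂_{k+1}):

  H_0: rank C_0 − rank ∂_1 = 5 − 4 = 1, and the invariant factors of ∂_1 are all 1, so H_0 = Z.
  H_1: rank ker ∂_1 − rank ∂_2 = (10 − 4) − 5 = 1, and the invariant factors of ∂_2 are all 1, so H_1 = Z.
  H_2: rank ker ∂_2 − rank ∂_3 = (5 − 5) − 0 = 0, and there is no ∂_3, so H_2 = 0.

Hence the Betti numbers are b_0 = 1, b_1 = 1, b_2 = 0.

b_0 = 1, b_1 = 1, b_2 = 0.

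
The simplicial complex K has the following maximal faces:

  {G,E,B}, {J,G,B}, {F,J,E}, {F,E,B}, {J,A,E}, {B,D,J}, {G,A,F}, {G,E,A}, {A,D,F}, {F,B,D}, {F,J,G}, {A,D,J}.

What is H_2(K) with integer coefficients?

Fix the vertex order A < B < D < E < F < G < J and write every simplex with vertices in increasing order. Then dim K = 2 and the simplices of K are:

  0-simplices (7): A, B, D, E, F, G, J
  1-simplices (18): AD, AE, AF, AG, AJ, BD, BE, BF, BG, BJ, DF, DJ, EF, EG, EJ, FG, FJ, GJ
  2-simplices (12): ADF, ADJ, AEG, AEJ, AFG, BDF, BDJ, BEF, BEG, BGJ, EFJ, FGJ

Hence C_0 ≅ Z^7, C_1 ≅ Z^18, C_2 ≅ Z^12.

The boundary map ∂_1: C_1 → C_0 is given by ∂[p,q] = [q] − [p]. For instance
  ∂DF = F − D.
The resulting 7×18 matrix has rank 6, and its Smith normal form has invariant factors (1,1,1,1,1,1).

The boundary map ∂_2: C_2 → C_1 acts by ∂[p,q,r] = [q,r] − [p,r] + [p,q]. For instance
  ∂BDF = DF − BF + BD,
  ∂AEG = EG − AG + AE.
This gives a 18×12 integer matrix of rank 12; reducing to Smith normal form yields diagonal entries (1,1,1,1,1,1,1,1,1,1,1,2).

From H_k ≅ ker(∂_k) / im(∂_{k+1}) we obtain:

  H_2: rank ker ∂_2 − rank ∂_3 = (12 − 12) − 0 = 0, and there is no ∂_3, so H_2 ≅ 0.

(K is a triangulation of the real projective plane RP^2.)

H_2 = 0.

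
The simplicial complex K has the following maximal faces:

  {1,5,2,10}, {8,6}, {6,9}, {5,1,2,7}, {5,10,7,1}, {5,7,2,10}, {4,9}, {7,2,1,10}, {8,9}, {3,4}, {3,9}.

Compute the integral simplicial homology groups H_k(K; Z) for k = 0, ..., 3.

H_0 = Z^2,  H_1 = Z^2,  H_2 = 0,  H_3 = Z.

Order the vertices as 1 < 2 < 3 < 4 < 5 < 6 < 7 < 8 < 9 < 10. Listing each simplex with vertices in this order, K has dimension 3 with simplices:

  0-simplices (10): [1], [2], [3], [4], [5], [6], [7], [8], [9], [10]
  1-simplices (16): [1,2], [1,5], [1,7], [1,10], [2,5], [2,7], [2,10], [3,4], [3,9], [4,9], [5,7], [5,10], [6,8], [6,9], [7,10], [8,9]
  2-simplices (10): [1,2,5], [1,2,7], [1,2,10], [1,5,7], [1,5,10], [1,7,10], [2,5,7], [2,5,10], [2,7,10], [5,7,10]
  3-simplices (5): [1,2,5,7], [1,2,5,10], [1,2,7,10], [1,5,7,10], [2,5,7,10]

Hence C_0 ≅ Z^10, C_1 ≅ Z^16, C_2 ≅ Z^10, C_3 ≅ Z^5.

∂_1: C_1 → C_0 sends each edge [p,q] (with p < q) to q − p. For instance
  ∂[6,9] = [9] − [6].
The 10×16 boundary matrix has rank 8 and Smith normal form diag(1,1,1,1,1,1,1,1).

The boundary map ∂_2: C_2 → C_1 acts by ∂[p,q,r] = [q,r] − [p,r] + [p,q]. For instance
  ∂[1,7,10] = [7,10] − [1,10] + [1,7],
  ∂[2,5,7] = [5,7] − [2,7] + [2,5].
This gives a 16×10 integer matrix of rank 6; reducing to Smith normal form yields diagonal entries (1,1,1,1,1,1).

Boundary ∂_3: C_3 → C_2 sends each 3-simplex σ to the alternating sum Σ_i (−1)^i (σ with its i-th vertex removed). For instance
  ∂[2,5,7,10] = [5,7,10] − [2,7,10] + [2,5,10] − [2,5,7],
  ∂[1,5,7,10] = [5,7,10] − [1,7,10] + [1,5,10] − [1,5,7].
This gives a 10×5 integer matrix of rank 4; reducing to Smith normal form yields diagonal entries (1,1,1,1).

Computing H_k = (kernel of ∂_k) / (image of ∂_{k+1}):

  H_0: rank C_0 − rank ∂_1 = 10 − 8 = 2, and the invariant factors of ∂_1 are all 1, so H_0 = Z^2.
  H_1: rank ker ∂_1 − rank ∂_2 = (16 − 8) − 6 = 2, and the invariant factors of ∂_2 are all 1, so H_1 = Z^2.
  H_2: rank ker ∂_2 − rank ∂_3 = (10 − 6) − 4 = 0, and the invariant factors of ∂_3 are all 1, so H_2 = 0.
  H_3: rank ker ∂_3 − rank ∂_4 = (5 − 4) − 0 = 1, and there is no ∂_4, so H_3 = Z.

As a check, the Euler characteristic is 10 − 16 + 10 − 5 = -1, which agrees with 2 − 2 + 0 − 1 = -1.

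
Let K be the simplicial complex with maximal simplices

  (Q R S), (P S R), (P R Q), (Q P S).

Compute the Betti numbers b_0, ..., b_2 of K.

b_0 = 1, b_1 = 0, b_2 = 1.

Fix the vertex order P < Q < R < S and write every simplex with vertices in increasing order. Then dim K = 2 and the simplices of K are:

  0-simplices (4): P, Q, R, S
  1-simplices (6): PQ, PR, PS, QR, QS, RS
  2-simplices (4): PQR, PQS, PRS, QRS

Hence C_0 ≅ Z^4, C_1 ≅ Z^6, C_2 ≅ Z^4.

Boundary ∂_1: C_1 → C_0 is given by ∂[p,q] = [q] − [p]. For instance
  ∂QS = S − Q.
The 4×6 boundary matrix has rank 3 and Smith normal form diag(1,1,1).

Boundary ∂_2: C_2 → C_1 sends each 2-simplex [p,q,r] to [q,r] − [p,r] + [p,q]. For instance
  ∂QRS = RS − QS + QR,
  ∂PQS = QS − PS + PQ.
The 6×4 boundary matrix has rank 3 and Smith normal form diag(1,1,1).

Reading off H_k = ker ∂_k / im ∂_{k+1}:

  H_0: rank C_0 − rank ∂_1 = 4 − 3 = 1, and the invariant factors of ∂_1 are all 1, so H_0 ≅ Z.
  H_1: rank ker ∂_1 − rank ∂_2 = (6 − 3) − 3 = 0, and the invariant factors of ∂_2 are all 1, so H_1 ≅ 0.
  H_2: rank ker ∂_2 − rank ∂_3 = (4 − 3) − 0 = 1, and there is no ∂_3, so H_2 ≅ Z.

Hence the Betti numbers are b_0 = 1, b_1 = 0, b_2 = 1.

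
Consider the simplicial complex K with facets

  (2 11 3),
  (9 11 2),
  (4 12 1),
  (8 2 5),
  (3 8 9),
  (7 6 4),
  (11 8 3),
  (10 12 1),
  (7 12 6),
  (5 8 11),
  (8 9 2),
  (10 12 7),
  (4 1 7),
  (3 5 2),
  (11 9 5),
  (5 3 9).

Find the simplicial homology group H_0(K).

H_0 ≅ Z^2.

K has 12 vertices, 27 edges, 16 triangles.
rank ∂_0 = 0, rank ∂_1 = 10 ⇒ b_0 = 12 − 0 − 10 = 2; all invariant factors of ∂_1 are 1 so no torsion. So H_0 = Z^2.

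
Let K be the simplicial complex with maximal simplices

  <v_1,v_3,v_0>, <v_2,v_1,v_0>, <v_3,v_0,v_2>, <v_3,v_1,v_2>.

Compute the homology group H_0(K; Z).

H_0 = Z.

We work with the vertex ordering v_0 < v_1 < v_2 < v_3. The simplices of K, each written with vertices in increasing order, are:

  0-simplices (4): [v_0], [v_1], [v_2], [v_3]
  1-simplices (6): [v_0,v_1], [v_0,v_2], [v_0,v_3], [v_1,v_2], [v_1,v_3], [v_2,v_3]
  2-simplices (4): [v_0,v_1,v_2], [v_0,v_1,v_3], [v_0,v_2,v_3], [v_1,v_2,v_3]

Hence C_0 ≅ Z^4, C_1 ≅ Z^6, C_2 ≅ Z^4.

∂_1: C_1 → C_0 is given by ∂[p,q] = [q] − [p].
As a 4×6 matrix over Z this has rank 3, with invariant factors (1,1,1).

Boundary ∂_2: C_2 → C_1 maps a triangle to the signed sum of its edges. For instance
  ∂[v_1,v_2,v_3] = [v_2,v_3] − [v_1,v_3] + [v_1,v_2],
  ∂[v_0,v_1,v_3] = [v_1,v_3] − [v_0,v_3] + [v_0,v_1].
As a 6×4 matrix over Z this has rank 3, with invariant factors (1,1,1).

Reading off H_k = ker ∂_k / im ∂_{k+1}:

  H_0: rank C_0 − rank ∂_1 = 4 − 3 = 1, and the invariant factors of ∂_1 are all 1, so H_0 = Z.

(K is a triangulation of the 2-sphere S^2.)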